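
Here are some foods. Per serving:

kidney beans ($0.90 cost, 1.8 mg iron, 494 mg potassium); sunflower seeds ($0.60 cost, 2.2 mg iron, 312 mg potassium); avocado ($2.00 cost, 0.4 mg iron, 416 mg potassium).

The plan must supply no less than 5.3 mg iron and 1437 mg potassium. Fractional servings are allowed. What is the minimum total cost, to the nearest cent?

$2.62

With two linear requirements the optimum uses one or two foods; enumerate the corners.
kidney beans only: max(5.3/1.8, 1437/494) = 2.944 servings → $2.65.
sunflower seeds only: max(5.3/2.2, 1437/312) = 4.606 servings → $2.76.
avocado only: max(5.3/0.4, 1437/416) = 13.25 servings → $26.50.
kidney beans + sunflower seeds with both tight: 2.871 servings and 0.06017 servings → $2.62.
kidney beans + avocado: intersection lies outside the first quadrant.
sunflower seeds + avocado with both tight: 2.062 servings and 1.908 servings → $5.05.
So the least-cost plan costs $2.62.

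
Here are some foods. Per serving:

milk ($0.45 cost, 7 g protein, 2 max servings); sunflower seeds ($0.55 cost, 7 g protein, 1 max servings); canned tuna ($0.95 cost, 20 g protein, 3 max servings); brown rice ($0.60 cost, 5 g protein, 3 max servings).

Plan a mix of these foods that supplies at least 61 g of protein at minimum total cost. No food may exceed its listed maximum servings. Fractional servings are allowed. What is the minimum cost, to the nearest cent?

Cost per g of protein: canned tuna $0.0475, milk $0.0643, sunflower seeds $0.0786, brown rice $0.1200.
Take 3 servings of canned tuna: +60.0 g protein for $2.85 (total $2.85, still need 1.0 g).
Take 0.1429 servings of milk: +1.0 g protein for $0.06 (total $2.91, still need 0.0 g).
Filling from the cheapest source first is optimal under one linear minimum: $2.91.

$2.91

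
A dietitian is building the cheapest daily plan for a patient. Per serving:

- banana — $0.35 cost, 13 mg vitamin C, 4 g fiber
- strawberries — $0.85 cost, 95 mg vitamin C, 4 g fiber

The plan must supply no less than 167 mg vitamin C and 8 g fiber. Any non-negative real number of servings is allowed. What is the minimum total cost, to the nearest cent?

$1.56

banana only: max(167/13, 8/4) = 12.85 servings → $4.50.
strawberries only: max(167/95, 8/4) = 2 servings → $1.70.
banana + strawberries with both tight: 0.2805 servings and 1.72 servings → $1.56.
The minimum over all feasible corners is $1.56.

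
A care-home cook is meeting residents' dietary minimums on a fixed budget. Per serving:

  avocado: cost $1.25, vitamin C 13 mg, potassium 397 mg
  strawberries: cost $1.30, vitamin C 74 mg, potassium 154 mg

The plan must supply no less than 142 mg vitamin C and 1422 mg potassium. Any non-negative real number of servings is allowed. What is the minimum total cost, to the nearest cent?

Minimising a linear cost over {vitamin C ≥ 142, potassium ≥ 1422, servings ≥ 0} — the optimum is at a vertex, using one or two foods.
avocado only: max(142/13, 1422/397) = 10.92 servings → $13.65.
strawberries only: max(142/74, 1422/154) = 9.234 servings → $12.00.
avocado + strawberries with both tight: 3.045 servings and 1.384 servings → $5.61.
So the least-cost plan costs $5.61.

$5.61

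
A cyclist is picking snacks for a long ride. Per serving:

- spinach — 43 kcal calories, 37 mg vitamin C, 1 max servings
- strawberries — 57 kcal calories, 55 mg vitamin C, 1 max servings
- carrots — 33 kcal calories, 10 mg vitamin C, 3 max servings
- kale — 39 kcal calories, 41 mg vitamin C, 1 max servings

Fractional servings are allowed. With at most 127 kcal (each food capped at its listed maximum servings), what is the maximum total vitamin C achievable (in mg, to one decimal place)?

Vitamin C per kcal: kale 1.051, strawberries 0.9649, spinach 0.8605, carrots 0.303.
Take 1 serving of kale: uses 39 kcal, +41.0 mg vitamin C (running total 41.0 mg).
Take 1 serving of strawberries: uses 57 kcal, +55.0 mg vitamin C (running total 96.0 mg).
Take 0.7209 servings of spinach: uses 31 kcal, +26.7 mg vitamin C (running total 122.7 mg).
Greedy by best ratio exhausts the calories allowance optimally: 122.7 mg.

122.7 mg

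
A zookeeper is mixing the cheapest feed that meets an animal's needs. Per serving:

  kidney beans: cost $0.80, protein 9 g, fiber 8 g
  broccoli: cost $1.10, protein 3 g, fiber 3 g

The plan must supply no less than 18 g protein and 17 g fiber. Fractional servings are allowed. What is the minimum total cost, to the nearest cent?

$1.70

Compare the cost at each extreme point of the feasible region.
kidney beans only: max(18/9, 17/8) = 2.125 servings → $1.70.
broccoli only: max(18/3, 17/3) = 6 servings → $6.60.
kidney beans + broccoli with both tight: 1 serving and 3 servings → $4.10.
Cheapest feasible corner: $1.70.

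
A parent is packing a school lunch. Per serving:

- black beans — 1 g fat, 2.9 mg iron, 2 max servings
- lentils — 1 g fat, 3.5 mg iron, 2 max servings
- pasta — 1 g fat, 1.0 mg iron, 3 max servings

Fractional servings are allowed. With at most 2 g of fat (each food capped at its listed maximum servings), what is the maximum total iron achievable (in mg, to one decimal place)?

7.0 mg

Iron per g fat: lentils 3.5, black beans 2.9, pasta 1.
Take 2 servings of lentils: uses 2 g fat, +7.0 mg iron (running total 7.0 mg).
Filling greedily by iron-per-g fat is optimal for one linear limit, giving 7.0 mg.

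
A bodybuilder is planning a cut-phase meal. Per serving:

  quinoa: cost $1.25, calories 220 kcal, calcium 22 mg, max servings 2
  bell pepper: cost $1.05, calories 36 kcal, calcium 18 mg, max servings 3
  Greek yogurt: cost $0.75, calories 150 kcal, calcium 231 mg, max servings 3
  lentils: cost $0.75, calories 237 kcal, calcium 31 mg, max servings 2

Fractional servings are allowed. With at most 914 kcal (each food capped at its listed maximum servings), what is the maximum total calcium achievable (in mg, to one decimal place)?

Calcium per kcal: Greek yogurt 1.54, bell pepper 0.5, lentils 0.1308, quinoa 0.1.
Take 3 servings of Greek yogurt: uses 450 kcal, +693.0 mg calcium (running total 693.0 mg).
Take 3 servings of bell pepper: uses 108 kcal, +54.0 mg calcium (running total 747.0 mg).
Take 1.502 servings of lentils: uses 356 kcal, +46.6 mg calcium (running total 793.6 mg).
Greedy by best ratio exhausts the calories allowance optimally: 793.6 mg.

793.6 mg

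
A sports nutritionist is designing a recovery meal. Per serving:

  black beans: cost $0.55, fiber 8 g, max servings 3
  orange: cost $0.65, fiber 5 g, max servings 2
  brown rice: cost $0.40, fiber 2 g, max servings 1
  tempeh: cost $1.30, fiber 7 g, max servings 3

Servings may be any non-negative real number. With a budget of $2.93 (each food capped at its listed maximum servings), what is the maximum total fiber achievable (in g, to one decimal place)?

33.8 g

Fiber per dollar: black beans 14.55, orange 7.692, tempeh 5.385, brown rice 5.
Take 3 servings of black beans: spends $1.65, +24.0 g fiber (running total 24.0 g).
Take 1.969 servings of orange: spends $1.28, +9.8 g fiber (running total 33.8 g).
Filling greedily by fiber-per-dollar is optimal for one linear limit, giving 33.8 g.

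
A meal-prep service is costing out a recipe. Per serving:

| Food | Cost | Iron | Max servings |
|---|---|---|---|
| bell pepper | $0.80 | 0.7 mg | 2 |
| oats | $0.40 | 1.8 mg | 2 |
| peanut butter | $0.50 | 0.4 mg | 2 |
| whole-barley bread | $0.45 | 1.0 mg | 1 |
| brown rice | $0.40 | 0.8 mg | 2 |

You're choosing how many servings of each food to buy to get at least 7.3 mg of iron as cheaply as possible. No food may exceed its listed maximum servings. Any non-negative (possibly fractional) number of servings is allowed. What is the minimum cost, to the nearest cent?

Cost per mg of iron: oats $0.2222, whole-barley bread $0.4500, brown rice $0.5000, bell pepper $1.1429, peanut butter $1.2500.
Take 2 servings of oats: +3.6 mg iron for $0.80 (total $0.80, still need 3.7 mg).
Take 1 serving of whole-barley bread: +1.0 mg iron for $0.45 (total $1.25, still need 2.7 mg).
Take 2 servings of brown rice: +1.6 mg iron for $0.80 (total $2.05, still need 1.1 mg).
Take 1.571 servings of bell pepper: +1.1 mg iron for $1.26 (total $3.31, still need 0.0 mg).
Greedy by cheapest-per-mg is optimal for a single linear constraint, so the minimum cost is $3.31.

$3.31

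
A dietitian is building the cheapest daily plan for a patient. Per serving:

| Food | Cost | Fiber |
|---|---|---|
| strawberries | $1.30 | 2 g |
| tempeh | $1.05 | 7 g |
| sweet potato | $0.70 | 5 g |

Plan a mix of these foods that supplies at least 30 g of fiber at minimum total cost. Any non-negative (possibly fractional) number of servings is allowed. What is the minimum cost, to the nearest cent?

$4.20

Cost per g of fiber: sweet potato $0.1400, tempeh $0.1500, strawberries $0.6500.
With no serving limits, use only sweet potato: 30 g / 5 g = 6 servings × $0.70 = $4.20.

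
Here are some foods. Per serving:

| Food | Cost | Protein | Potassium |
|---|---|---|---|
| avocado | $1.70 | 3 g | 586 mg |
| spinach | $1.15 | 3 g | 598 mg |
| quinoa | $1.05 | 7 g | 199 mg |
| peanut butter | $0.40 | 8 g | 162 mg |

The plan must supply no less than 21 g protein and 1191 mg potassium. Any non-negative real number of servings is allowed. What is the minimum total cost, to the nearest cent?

$2.48

avocado only: max(21/3, 1191/586) = 7 servings → $11.90.
spinach only: max(21/3, 1191/598) = 7 servings → $8.05.
quinoa only: max(21/7, 1191/199) = 5.985 servings → $6.28.
peanut butter only: max(21/8, 1191/162) = 7.352 servings → $2.94.
avocado + spinach with both targets exact would need a negative amount; discard.
avocado + quinoa with both tight: 1.186 servings and 2.492 servings → $4.63.
avocado + peanut butter with both tight: 1.458 servings and 2.078 servings → $3.31.
spinach + quinoa with both tight: 1.159 servings and 2.503 servings → $3.96.
spinach + peanut butter with both tight: 1.425 servings and 2.091 servings → $2.48.
quinoa + peanut butter: the both-tight solution has a negative serving — not a feasible corner.
Cheapest feasible corner: $2.48.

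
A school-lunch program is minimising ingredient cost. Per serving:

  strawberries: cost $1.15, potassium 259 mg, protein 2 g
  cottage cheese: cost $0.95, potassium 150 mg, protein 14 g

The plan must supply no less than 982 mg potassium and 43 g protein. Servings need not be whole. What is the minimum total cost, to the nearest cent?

$5.14

A basic optimal solution has at most two foods positive. Try each food alone and each pair with both targets met exactly.
strawberries only: max(982/259, 43/2) = 21.5 servings → $24.73.
cottage cheese only: max(982/150, 43/14) = 6.547 servings → $6.22.
strawberries + cottage cheese with both tight: 2.194 servings and 2.758 servings → $5.14.
The minimum over all feasible corners is $5.14.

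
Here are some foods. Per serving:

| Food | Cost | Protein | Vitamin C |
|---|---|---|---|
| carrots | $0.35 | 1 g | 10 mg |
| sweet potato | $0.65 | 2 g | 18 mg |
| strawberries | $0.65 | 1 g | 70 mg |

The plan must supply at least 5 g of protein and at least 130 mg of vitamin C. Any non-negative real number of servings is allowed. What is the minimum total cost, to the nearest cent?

A basic optimal solution has at most two foods positive. Try each food alone and each pair with both targets met exactly.
carrots only: max(5/1, 130/10) = 13 servings → $4.55.
sweet potato only: max(5/2, 130/18) = 7.222 servings → $4.69.
strawberries only: max(5/1, 130/70) = 5 servings → $3.25.
carrots + sweet potato: intersection lies outside the first quadrant.
carrots + strawberries with both tight: 3.667 servings and 1.333 servings → $2.15.
sweet potato + strawberries with both tight: 1.803 servings and 1.393 servings → $2.08.
So the least-cost plan costs $2.08.

$2.08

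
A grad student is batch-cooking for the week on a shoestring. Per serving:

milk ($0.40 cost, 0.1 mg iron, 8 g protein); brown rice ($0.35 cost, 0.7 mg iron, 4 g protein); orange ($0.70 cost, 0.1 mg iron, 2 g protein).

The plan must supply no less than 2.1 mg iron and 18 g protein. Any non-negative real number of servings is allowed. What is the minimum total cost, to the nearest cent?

Check every corner: each single food scaled to meet both minima, and each pair solved so both constraints bind.
milk only: max(2.1/0.1, 18/8) = 21 servings → $8.40.
brown rice only: max(2.1/0.7, 18/4) = 4.5 servings → $1.57.
orange only: max(2.1/0.1, 18/2) = 21 servings → $14.70.
milk + brown rice with both tight: 0.8077 servings and 2.885 servings → $1.33.
milk + orange with both targets exact would need a negative amount; discard.
brown rice + orange with both tight: 2.4 servings and 4.2 servings → $3.78.
Cheapest feasible corner: $1.33.

$1.33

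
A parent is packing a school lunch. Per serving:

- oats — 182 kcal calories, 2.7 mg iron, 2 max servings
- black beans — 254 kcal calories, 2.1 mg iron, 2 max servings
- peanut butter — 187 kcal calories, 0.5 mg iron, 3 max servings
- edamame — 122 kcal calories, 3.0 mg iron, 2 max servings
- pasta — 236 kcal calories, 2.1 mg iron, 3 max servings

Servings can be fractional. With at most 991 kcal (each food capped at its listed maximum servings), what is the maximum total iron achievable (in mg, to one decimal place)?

14.8 mg

Iron per kcal: edamame 0.02459, oats 0.01484, pasta 0.008898, black beans 0.008268, peanut butter 0.002674.
Take 2 servings of edamame: uses 244 kcal, +6.0 mg iron (running total 6.0 mg).
Take 2 servings of oats: uses 364 kcal, +5.4 mg iron (running total 11.4 mg).
Take 1.623 servings of pasta: uses 383 kcal, +3.4 mg iron (running total 14.8 mg).
Greedy by best ratio exhausts the calories allowance optimally: 14.8 mg.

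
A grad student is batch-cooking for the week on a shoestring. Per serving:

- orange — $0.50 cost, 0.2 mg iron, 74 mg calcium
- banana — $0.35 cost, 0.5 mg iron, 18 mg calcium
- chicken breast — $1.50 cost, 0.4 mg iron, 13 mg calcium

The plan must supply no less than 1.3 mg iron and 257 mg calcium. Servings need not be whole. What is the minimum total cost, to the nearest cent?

Check every corner: each single food scaled to meet both minima, and each pair solved so both constraints bind.
orange only: max(1.3/0.2, 257/74) = 6.5 servings → $3.25.
banana only: max(1.3/0.5, 257/18) = 14.28 servings → $5.00.
chicken breast only: max(1.3/0.4, 257/13) = 19.77 servings → $29.65.
orange + banana with both tight: 3.147 servings and 1.341 servings → $2.04.
orange + chicken breast with both tight: 3.181 servings and 1.659 servings → $4.08.
banana + chicken breast with both targets exact would need a negative amount; discard.
The minimum over all feasible corners is $2.04.

$2.04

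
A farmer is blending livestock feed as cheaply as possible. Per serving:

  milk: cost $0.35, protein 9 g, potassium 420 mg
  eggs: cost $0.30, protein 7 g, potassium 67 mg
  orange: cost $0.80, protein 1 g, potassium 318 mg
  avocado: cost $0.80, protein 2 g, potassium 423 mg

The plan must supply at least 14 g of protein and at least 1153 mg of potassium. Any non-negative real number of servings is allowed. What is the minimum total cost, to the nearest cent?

$0.96

milk only: max(14/9, 1153/420) = 2.745 servings → $0.96.
eggs only: max(14/7, 1153/67) = 17.21 servings → $5.16.
orange only: max(14/1, 1153/318) = 14 servings → $11.20.
avocado only: max(14/2, 1153/423) = 7 servings → $5.60.
milk + eggs: intersection lies outside the first quadrant.
milk + orange with both tight: 1.351 servings and 1.842 servings → $1.95.
milk + avocado with both tight: 1.219 servings and 1.516 servings → $1.64.
eggs + orange with both tight: 1.528 servings and 3.304 servings → $3.10.
eggs + avocado with both tight: 1.279 servings and 2.523 servings → $2.40.
orange + avocado with both targets exact would need a negative amount; discard.
Cheapest feasible corner: $0.96.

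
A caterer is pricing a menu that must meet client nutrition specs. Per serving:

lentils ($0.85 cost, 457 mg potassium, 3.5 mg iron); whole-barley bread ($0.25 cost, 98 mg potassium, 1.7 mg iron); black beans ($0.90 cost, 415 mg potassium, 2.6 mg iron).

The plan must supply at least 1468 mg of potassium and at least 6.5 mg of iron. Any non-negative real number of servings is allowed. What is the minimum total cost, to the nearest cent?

A basic optimal solution has at most two foods positive. Try each food alone and each pair with both targets met exactly.
lentils only: max(1468/457, 6.5/3.5) = 3.212 servings → $2.73.
whole-barley bread only: max(1468/98, 6.5/1.7) = 14.98 servings → $3.74.
black beans only: max(1468/415, 6.5/2.6) = 3.537 servings → $3.18.
lentils + whole-barley bread: intersection lies outside the first quadrant.
lentils + black beans: intersection lies outside the first quadrant.
whole-barley bread + black beans: the both-tight solution has a negative serving — not a feasible corner.
The minimum over all feasible corners is $2.73.

$2.73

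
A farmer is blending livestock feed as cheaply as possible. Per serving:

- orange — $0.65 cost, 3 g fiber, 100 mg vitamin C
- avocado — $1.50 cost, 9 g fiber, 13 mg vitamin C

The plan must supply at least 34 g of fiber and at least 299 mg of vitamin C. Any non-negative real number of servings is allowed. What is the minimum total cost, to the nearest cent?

$6.06

Check every corner: each single food scaled to meet both minima, and each pair solved so both constraints bind.
orange only: max(34/3, 299/100) = 11.33 servings → $7.37.
avocado only: max(34/9, 299/13) = 23 servings → $34.50.
orange + avocado with both tight: 2.612 servings and 2.907 servings → $6.06.
The minimum over all feasible corners is $6.06.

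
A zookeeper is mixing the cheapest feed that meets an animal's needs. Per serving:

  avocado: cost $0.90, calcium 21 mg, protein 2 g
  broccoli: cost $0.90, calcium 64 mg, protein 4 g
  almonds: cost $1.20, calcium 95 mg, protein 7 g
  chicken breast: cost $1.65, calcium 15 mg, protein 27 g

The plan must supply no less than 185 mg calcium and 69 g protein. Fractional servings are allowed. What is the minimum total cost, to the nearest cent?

The cheapest plan sits at a corner of the feasible region — with two constraints it uses at most two foods.
avocado only: max(185/21, 69/2) = 34.5 servings → $31.05.
broccoli only: max(185/64, 69/4) = 17.25 servings → $15.53.
almonds only: max(185/95, 69/7) = 9.857 servings → $11.83.
chicken breast only: max(185/15, 69/27) = 12.33 servings → $20.35.
avocado + broccoli: intersection lies outside the first quadrant.
avocado + almonds with both targets exact would need a negative amount; discard.
avocado + chicken breast with both tight: 7.374 servings and 2.009 servings → $9.95.
broccoli + almonds with both targets exact would need a negative amount; discard.
broccoli + chicken breast with both tight: 2.374 servings and 2.204 servings → $5.77.
almonds + chicken breast with both tight: 1.61 servings and 2.138 servings → $5.46.
So the least-cost plan costs $5.46.

$5.46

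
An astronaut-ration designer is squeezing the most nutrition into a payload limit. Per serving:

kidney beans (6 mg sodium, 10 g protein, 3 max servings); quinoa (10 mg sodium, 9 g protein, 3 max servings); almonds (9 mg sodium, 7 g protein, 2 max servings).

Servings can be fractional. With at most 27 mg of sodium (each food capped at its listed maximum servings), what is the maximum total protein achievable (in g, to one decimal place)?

Protein per mg sodium: kidney beans 1.667, quinoa 0.9, almonds 0.7778.
Take 3 servings of kidney beans: uses 18 mg sodium, +30.0 g protein (running total 30.0 g).
Take 0.9 servings of quinoa: uses 9 mg sodium, +8.1 g protein (running total 38.1 g).
Greedy by best ratio exhausts the sodium allowance optimally: 38.1 g.

38.1 g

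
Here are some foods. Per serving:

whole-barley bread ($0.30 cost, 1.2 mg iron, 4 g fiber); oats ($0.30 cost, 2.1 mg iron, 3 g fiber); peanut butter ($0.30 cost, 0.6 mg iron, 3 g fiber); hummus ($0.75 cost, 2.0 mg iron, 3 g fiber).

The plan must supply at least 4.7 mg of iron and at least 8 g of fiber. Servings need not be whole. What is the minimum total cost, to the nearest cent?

Minimising a linear cost over {iron ≥ 4.7, fiber ≥ 8, servings ≥ 0} — the optimum is at a vertex, using one or two foods.
whole-barley bread only: max(4.7/1.2, 8/4) = 3.917 servings → $1.18.
oats only: max(4.7/2.1, 8/3) = 2.667 servings → $0.80.
peanut butter only: max(4.7/0.6, 8/3) = 7.833 servings → $2.35.
hummus only: max(4.7/2.0, 8/3) = 2.667 servings → $2.00.
whole-barley bread + oats with both tight: 0.5625 servings and 1.917 servings → $0.74.
whole-barley bread + peanut butter: intersection lies outside the first quadrant.
whole-barley bread + hummus with both tight: 0.4318 servings and 2.091 servings → $1.70.
oats + peanut butter with both tight: 2.067 servings and 0.6 servings → $0.80.
oats + hummus with both targets exact would need a negative amount; discard.
peanut butter + hummus with both tight: 0.4524 servings and 2.214 servings → $1.80.
Cheapest feasible corner: $0.74.

$0.74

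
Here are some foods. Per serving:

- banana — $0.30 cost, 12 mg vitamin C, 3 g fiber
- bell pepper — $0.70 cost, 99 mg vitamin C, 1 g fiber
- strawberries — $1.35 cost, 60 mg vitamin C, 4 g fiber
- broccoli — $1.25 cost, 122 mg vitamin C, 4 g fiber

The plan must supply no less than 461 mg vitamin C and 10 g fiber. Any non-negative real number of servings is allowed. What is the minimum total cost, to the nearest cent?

$3.66

With two linear requirements the optimum uses one or two foods; enumerate the corners.
banana only: max(461/12, 10/3) = 38.42 servings → $11.53.
bell pepper only: max(461/99, 10/1) = 10 servings → $7.00.
strawberries only: max(461/60, 10/4) = 7.683 servings → $10.37.
broccoli only: max(461/122, 10/4) = 3.779 servings → $4.72.
banana + bell pepper with both tight: 1.856 servings and 4.432 servings → $3.66.
banana + strawberries: the both-tight solution has a negative serving — not a feasible corner.
banana + broccoli: intersection lies outside the first quadrant.
bell pepper + strawberries with both tight: 3.702 servings and 1.574 servings → $4.72.
bell pepper + broccoli with both tight: 2.277 servings and 1.931 servings → $4.01.
strawberries + broccoli: intersection lies outside the first quadrant.
The minimum over all feasible corners is $3.66.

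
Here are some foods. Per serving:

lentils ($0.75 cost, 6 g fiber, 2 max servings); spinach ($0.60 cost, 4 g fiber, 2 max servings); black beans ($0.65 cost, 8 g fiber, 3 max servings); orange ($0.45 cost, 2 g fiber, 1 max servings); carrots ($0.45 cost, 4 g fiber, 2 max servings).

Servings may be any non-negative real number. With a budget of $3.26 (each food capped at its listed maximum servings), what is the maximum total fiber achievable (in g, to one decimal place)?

Fiber per dollar: black beans 12.31, carrots 8.889, lentils 8, spinach 6.667, orange 4.444.
Take 3 servings of black beans: spends $1.95, +24.0 g fiber (running total 24.0 g).
Take 2 servings of carrots: spends $0.90, +8.0 g fiber (running total 32.0 g).
Take 0.5467 servings of lentils: spends $0.41, +3.3 g fiber (running total 35.3 g).
Greedy by best ratio exhausts the cost allowance optimally: 35.3 g.

35.3 g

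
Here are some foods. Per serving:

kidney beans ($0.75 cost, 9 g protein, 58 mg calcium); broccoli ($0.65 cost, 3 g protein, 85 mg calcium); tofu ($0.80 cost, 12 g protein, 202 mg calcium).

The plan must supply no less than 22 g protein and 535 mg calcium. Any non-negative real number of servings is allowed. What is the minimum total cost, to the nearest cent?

$2.12

A basic optimal solution has at most two foods positive. Try each food alone and each pair with both targets met exactly.
kidney beans only: max(22/9, 535/58) = 9.224 servings → $6.92.
broccoli only: max(22/3, 535/85) = 7.333 servings → $4.77.
tofu only: max(22/12, 535/202) = 2.649 servings → $2.12.
kidney beans + broccoli with both tight: 0.4484 servings and 5.988 servings → $4.23.
kidney beans + tofu: intersection lies outside the first quadrant.
broccoli + tofu with both tight: 4.773 servings and 0.6401 servings → $3.61.
The minimum over all feasible corners is $2.12.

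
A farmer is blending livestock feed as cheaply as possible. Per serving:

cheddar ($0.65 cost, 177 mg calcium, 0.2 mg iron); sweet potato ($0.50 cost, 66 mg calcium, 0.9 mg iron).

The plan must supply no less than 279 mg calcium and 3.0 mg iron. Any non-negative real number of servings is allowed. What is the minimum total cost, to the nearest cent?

Check every corner: each single food scaled to meet both minima, and each pair solved so both constraints bind.
cheddar only: max(279/177, 3.0/0.2) = 15 servings → $9.75.
sweet potato only: max(279/66, 3.0/0.9) = 4.227 servings → $2.11.
cheddar + sweet potato with both tight: 0.3634 servings and 3.253 servings → $1.86.
So the least-cost plan costs $1.86.

$1.86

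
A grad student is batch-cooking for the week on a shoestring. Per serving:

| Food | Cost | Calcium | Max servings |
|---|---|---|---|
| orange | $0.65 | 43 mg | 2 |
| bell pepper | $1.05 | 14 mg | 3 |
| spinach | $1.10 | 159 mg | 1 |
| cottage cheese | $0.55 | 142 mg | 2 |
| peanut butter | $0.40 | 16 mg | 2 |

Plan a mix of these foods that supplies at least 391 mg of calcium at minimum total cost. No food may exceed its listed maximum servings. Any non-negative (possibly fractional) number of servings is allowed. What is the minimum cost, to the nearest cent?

$1.84

Cost per mg of calcium: cottage cheese $0.0039, spinach $0.0069, orange $0.0151, peanut butter $0.0250, bell pepper $0.0750.
Take 2 servings of cottage cheese: +284.0 mg calcium for $1.10 (total $1.10, still need 107.0 mg).
Take 0.673 servings of spinach: +107.0 mg calcium for $0.74 (total $1.84, still need 0.0 mg).
Filling from the cheapest source first is optimal under one linear minimum: $1.84.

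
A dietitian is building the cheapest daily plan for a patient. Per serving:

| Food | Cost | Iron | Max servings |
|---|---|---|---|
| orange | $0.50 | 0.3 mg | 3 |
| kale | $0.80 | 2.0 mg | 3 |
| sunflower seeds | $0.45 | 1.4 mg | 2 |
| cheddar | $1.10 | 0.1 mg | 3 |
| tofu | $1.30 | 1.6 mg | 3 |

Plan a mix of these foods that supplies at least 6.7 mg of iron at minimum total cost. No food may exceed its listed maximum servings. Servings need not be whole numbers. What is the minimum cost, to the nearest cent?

Cost per mg of iron: sunflower seeds $0.3214, kale $0.4000, tofu $0.8125, orange $1.6667, cheddar $11.0000.
Take 2 servings of sunflower seeds: +2.8 mg iron for $0.90 (total $0.90, still need 3.9 mg).
Take 1.95 servings of kale: +3.9 mg iron for $1.56 (total $2.46, still need 0.0 mg).
Filling from the cheapest source first is optimal under one linear minimum: $2.46.

$2.46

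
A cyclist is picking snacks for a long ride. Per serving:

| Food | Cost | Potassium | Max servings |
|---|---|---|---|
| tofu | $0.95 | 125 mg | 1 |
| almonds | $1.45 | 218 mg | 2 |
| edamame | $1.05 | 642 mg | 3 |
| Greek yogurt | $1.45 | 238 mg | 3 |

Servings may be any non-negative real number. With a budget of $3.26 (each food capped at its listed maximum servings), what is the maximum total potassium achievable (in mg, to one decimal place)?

Potassium per dollar: edamame 611.4, Greek yogurt 164.1, almonds 150.3, tofu 131.6.
Take 3 servings of edamame: spends $3.15, +1926.0 mg potassium (running total 1926.0 mg).
Take 0.07586 servings of Greek yogurt: spends $0.11, +18.1 mg potassium (running total 1944.1 mg).
Greedy by best ratio exhausts the cost allowance optimally: 1944.1 mg.

1944.1 mg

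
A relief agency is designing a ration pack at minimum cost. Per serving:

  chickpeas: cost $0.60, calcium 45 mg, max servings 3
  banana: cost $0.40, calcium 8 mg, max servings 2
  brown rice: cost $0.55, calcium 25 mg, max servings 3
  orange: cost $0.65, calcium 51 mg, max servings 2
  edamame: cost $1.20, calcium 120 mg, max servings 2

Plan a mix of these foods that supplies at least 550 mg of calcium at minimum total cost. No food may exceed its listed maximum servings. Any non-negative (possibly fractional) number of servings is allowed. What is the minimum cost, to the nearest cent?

Cost per mg of calcium: edamame $0.0100, orange $0.0127, chickpeas $0.0133, brown rice $0.0220, banana $0.0500.
Take 2 servings of edamame: +240.0 mg calcium for $2.40 (total $2.40, still need 310.0 mg).
Take 2 servings of orange: +102.0 mg calcium for $1.30 (total $3.70, still need 208.0 mg).
Take 3 servings of chickpeas: +135.0 mg calcium for $1.80 (total $5.50, still need 73.0 mg).
Take 2.92 servings of brown rice: +73.0 mg calcium for $1.61 (total $7.11, still need 0.0 mg).
Filling from the cheapest source first is optimal under one linear minimum: $7.11.

$7.11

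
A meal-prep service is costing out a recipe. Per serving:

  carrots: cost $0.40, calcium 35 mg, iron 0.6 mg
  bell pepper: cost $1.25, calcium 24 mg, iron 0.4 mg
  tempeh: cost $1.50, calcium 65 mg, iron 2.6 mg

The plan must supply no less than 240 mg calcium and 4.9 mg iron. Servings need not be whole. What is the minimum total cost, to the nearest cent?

Compare the cost at each extreme point of the feasible region.
carrots only: max(240/35, 4.9/0.6) = 8.167 servings → $3.27.
bell pepper only: max(240/24, 4.9/0.4) = 12.25 servings → $15.31.
tempeh only: max(240/65, 4.9/2.6) = 3.692 servings → $5.54.
carrots + bell pepper: the both-tight solution has a negative serving — not a feasible corner.
carrots + tempeh with both tight: 5.875 servings and 0.5288 servings → $3.14.
bell pepper + tempeh with both tight: 8.393 servings and 0.5934 servings → $11.38.
The minimum over all feasible corners is $3.14.

$3.14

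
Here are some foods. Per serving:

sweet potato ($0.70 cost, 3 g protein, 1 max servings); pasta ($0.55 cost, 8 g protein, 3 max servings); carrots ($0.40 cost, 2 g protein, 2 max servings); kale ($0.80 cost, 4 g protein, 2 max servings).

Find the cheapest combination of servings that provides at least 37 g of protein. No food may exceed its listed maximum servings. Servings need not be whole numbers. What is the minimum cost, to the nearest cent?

$4.28

Cost per g of protein: pasta $0.0688, carrots $0.2000, kale $0.2000, sweet potato $0.2333.
Take 3 servings of pasta: +24.0 g protein for $1.65 (total $1.65, still need 13.0 g).
Take 2 servings of carrots: +4.0 g protein for $0.80 (total $2.45, still need 9.0 g).
Take 2 servings of kale: +8.0 g protein for $1.60 (total $4.05, still need 1.0 g).
Take 0.3333 servings of sweet potato: +1.0 g protein for $0.23 (total $4.28, still need 0.0 g).
Greedy by cheapest-per-g is optimal for a single linear constraint, so the minimum cost is $4.28.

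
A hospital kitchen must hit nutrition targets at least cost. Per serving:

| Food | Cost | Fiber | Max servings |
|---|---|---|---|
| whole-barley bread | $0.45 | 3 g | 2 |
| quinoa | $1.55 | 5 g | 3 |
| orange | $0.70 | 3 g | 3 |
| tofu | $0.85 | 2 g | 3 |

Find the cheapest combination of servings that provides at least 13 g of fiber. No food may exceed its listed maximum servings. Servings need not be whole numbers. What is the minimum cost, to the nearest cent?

Cost per g of fiber: whole-barley bread $0.1500, orange $0.2333, quinoa $0.3100, tofu $0.4250.
Take 2 servings of whole-barley bread: +6.0 g fiber for $0.90 (total $0.90, still need 7.0 g).
Take 2.333 servings of orange: +7.0 g fiber for $1.63 (total $2.53, still need 0.0 g).
Filling from the cheapest source first is optimal under one linear minimum: $2.53.

$2.53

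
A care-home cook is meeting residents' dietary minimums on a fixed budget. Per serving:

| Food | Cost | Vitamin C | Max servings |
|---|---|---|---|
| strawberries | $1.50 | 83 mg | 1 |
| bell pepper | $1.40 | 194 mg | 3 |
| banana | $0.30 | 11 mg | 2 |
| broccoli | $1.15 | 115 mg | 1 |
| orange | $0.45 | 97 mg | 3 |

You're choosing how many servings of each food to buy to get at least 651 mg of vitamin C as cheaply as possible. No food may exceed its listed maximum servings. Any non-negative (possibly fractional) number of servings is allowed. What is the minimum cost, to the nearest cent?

$3.95

Cost per mg of vitamin C: orange $0.0046, bell pepper $0.0072, broccoli $0.0100, strawberries $0.0181, banana $0.0273.
Take 3 servings of orange: +291.0 mg vitamin C for $1.35 (total $1.35, still need 360.0 mg).
Take 1.856 servings of bell pepper: +360.0 mg vitamin C for $2.60 (total $3.95, still need 0.0 mg).
Filling from the cheapest source first is optimal under one linear minimum: $3.95.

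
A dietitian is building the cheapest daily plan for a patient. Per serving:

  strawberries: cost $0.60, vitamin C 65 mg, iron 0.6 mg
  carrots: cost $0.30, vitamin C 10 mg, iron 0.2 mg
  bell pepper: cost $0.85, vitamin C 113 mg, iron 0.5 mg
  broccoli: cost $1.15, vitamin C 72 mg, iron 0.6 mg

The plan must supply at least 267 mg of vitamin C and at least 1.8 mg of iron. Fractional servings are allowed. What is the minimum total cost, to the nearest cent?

$2.23

Two binding constraints pin down two serving amounts, so the optimal mix uses at most two foods. The candidates are each food alone (scaled to the tighter of vitamin C/iron) and each pair with both constraints tight.
strawberries only: max(267/65, 1.8/0.6) = 4.108 servings → $2.46.
carrots only: max(267/10, 1.8/0.2) = 26.7 servings → $8.01.
bell pepper only: max(267/113, 1.8/0.5) = 3.6 servings → $3.06.
broccoli only: max(267/72, 1.8/0.6) = 3.708 servings → $4.26.
strawberries + carrots with both targets exact would need a negative amount; discard.
strawberries + bell pepper with both tight: 1.98 servings and 1.224 servings → $2.23.
strawberries + broccoli: the both-tight solution has a negative serving — not a feasible corner.
carrots + bell pepper with both tight: 3.972 servings and 2.011 servings → $2.90.
carrots + broccoli with both targets exact would need a negative amount; discard.
bell pepper + broccoli with both tight: 0.9623 servings and 2.198 servings → $3.35.
Cheapest feasible corner: $2.23.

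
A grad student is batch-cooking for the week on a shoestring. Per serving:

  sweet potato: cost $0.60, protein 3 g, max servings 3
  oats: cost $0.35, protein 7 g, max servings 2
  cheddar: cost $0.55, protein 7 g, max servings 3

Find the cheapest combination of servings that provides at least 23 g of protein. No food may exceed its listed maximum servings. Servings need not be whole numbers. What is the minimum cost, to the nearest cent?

Cost per g of protein: oats $0.0500, cheddar $0.0786, sweet potato $0.2000.
Take 2 servings of oats: +14.0 g protein for $0.70 (total $0.70, still need 9.0 g).
Take 1.286 servings of cheddar: +9.0 g protein for $0.71 (total $1.41, still need 0.0 g).
Greedy by cheapest-per-g is optimal for a single linear constraint, so the minimum cost is $1.41.

$1.41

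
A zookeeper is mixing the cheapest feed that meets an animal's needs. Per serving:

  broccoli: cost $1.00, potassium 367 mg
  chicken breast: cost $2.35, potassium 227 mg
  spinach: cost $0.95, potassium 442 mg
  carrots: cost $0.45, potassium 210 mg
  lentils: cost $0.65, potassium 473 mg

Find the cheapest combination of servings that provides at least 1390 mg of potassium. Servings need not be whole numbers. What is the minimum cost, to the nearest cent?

$1.91

Cost per mg of potassium: lentils $0.0014, carrots $0.0021, spinach $0.0021, broccoli $0.0027, chicken breast $0.0104.
With no serving limits, use only lentils: 1390 mg / 473 mg = 2.939 servings × $0.65 = $1.91.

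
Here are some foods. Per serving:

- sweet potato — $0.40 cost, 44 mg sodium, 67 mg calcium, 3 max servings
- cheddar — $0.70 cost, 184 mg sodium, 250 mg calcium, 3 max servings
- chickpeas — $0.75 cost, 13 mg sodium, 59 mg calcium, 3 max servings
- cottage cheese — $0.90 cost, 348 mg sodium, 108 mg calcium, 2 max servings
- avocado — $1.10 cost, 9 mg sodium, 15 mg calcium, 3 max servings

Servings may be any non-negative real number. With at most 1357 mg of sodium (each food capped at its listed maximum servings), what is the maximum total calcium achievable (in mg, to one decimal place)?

1361.4 mg

Calcium per mg sodium: chickpeas 4.538, avocado 1.667, sweet potato 1.523, cheddar 1.359, cottage cheese 0.3103.
Take 3 servings of chickpeas: uses 39 mg sodium, +177.0 mg calcium (running total 177.0 mg).
Take 3 servings of avocado: uses 27 mg sodium, +45.0 mg calcium (running total 222.0 mg).
Take 3 servings of sweet potato: uses 132 mg sodium, +201.0 mg calcium (running total 423.0 mg).
Take 3 servings of cheddar: uses 552 mg sodium, +750.0 mg calcium (running total 1173.0 mg).
Take 1.744 servings of cottage cheese: uses 607 mg sodium, +188.4 mg calcium (running total 1361.4 mg).
Greedy by best ratio exhausts the sodium allowance optimally: 1361.4 mg.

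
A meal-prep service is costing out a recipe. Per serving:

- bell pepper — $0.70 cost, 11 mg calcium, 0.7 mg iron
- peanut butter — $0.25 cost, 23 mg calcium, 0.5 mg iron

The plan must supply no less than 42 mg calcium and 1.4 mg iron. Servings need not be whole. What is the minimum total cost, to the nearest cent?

$0.70

Check every corner: each single food scaled to meet both minima, and each pair solved so both constraints bind.
bell pepper only: max(42/11, 1.4/0.7) = 3.818 servings → $2.67.
peanut butter only: max(42/23, 1.4/0.5) = 2.8 servings → $0.70.
bell pepper + peanut butter with both tight: 1.057 servings and 1.321 servings → $1.07.
So the least-cost plan costs $0.70.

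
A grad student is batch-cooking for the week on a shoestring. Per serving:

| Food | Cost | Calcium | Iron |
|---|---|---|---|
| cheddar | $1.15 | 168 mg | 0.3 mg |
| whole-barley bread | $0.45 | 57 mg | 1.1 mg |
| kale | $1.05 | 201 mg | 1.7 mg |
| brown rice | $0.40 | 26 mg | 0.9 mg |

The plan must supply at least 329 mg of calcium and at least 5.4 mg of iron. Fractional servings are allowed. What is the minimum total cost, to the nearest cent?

An LP optimum is at a vertex; with two nutrient constraints at most two foods are used. Check each candidate.
cheddar only: max(329/168, 5.4/0.3) = 18 servings → $20.70.
whole-barley bread only: max(329/57, 5.4/1.1) = 5.772 servings → $2.60.
kale only: max(329/201, 5.4/1.7) = 3.176 servings → $3.34.
brown rice only: max(329/26, 5.4/0.9) = 12.65 servings → $5.06.
cheddar + whole-barley bread with both tight: 0.3226 servings and 4.821 servings → $2.54.
cheddar + kale with both targets exact would need a negative amount; discard.
cheddar + brown rice with both tight: 1.086 servings and 5.638 servings → $3.50.
whole-barley bread + kale with both tight: 4.236 servings and 0.4356 servings → $2.36.
whole-barley bread + brown rice: intersection lies outside the first quadrant.
kale + brown rice with both tight: 1.139 servings and 3.849 servings → $2.74.
Cheapest feasible corner: $2.36.

$2.36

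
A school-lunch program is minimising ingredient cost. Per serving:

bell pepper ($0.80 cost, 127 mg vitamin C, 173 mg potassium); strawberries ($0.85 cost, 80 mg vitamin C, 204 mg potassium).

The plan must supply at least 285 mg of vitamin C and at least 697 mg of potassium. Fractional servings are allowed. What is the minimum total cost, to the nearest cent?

An LP optimum is at a vertex; with two nutrient constraints at most two foods are used. Check each candidate.
bell pepper only: max(285/127, 697/173) = 4.029 servings → $3.22.
strawberries only: max(285/80, 697/204) = 3.562 servings → $3.03.
bell pepper + strawberries with both tight: 0.1972 servings and 3.249 servings → $2.92.
So the least-cost plan costs $2.92.

$2.92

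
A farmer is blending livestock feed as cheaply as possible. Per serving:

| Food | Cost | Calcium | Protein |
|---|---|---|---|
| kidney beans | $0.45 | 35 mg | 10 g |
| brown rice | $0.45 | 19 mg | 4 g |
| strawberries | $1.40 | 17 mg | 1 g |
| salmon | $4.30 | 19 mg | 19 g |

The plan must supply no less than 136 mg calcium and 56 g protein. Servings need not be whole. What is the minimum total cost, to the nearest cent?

$2.52

kidney beans only: max(136/35, 56/10) = 5.6 servings → $2.52.
brown rice only: max(136/19, 56/4) = 14 servings → $6.30.
strawberries only: max(136/17, 56/1) = 56 servings → $78.40.
salmon only: max(136/19, 56/19) = 7.158 servings → $30.78.
kidney beans + brown rice: the both-tight solution has a negative serving — not a feasible corner.
kidney beans + strawberries: the both-tight solution has a negative serving — not a feasible corner.
kidney beans + salmon with both tight: 3.2 servings and 1.263 servings → $6.87.
brown rice + strawberries: intersection lies outside the first quadrant.
brown rice + salmon with both tight: 5.333 servings and 1.825 servings → $10.25.
strawberries + salmon with both tight: 5 servings and 2.684 servings → $18.54.
Cheapest feasible corner: $2.52.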